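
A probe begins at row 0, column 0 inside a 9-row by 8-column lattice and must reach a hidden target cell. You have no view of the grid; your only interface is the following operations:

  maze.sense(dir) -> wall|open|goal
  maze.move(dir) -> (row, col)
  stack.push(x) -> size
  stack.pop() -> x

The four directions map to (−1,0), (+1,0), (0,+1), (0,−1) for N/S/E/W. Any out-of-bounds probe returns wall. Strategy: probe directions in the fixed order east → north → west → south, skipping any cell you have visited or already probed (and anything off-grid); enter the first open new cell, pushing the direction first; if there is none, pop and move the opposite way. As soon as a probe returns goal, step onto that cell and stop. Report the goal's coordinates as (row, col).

Step: maze.sense[dir='east']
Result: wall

Step: maze.sense[dir='south']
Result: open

Step: stack.push[x='south']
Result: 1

Step: maze.move[dir='south']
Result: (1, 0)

Step: maze.sense[dir='east']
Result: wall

Step: maze.sense[dir='south']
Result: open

Step: stack.push[x='south']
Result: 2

Step: maze.move[dir='south']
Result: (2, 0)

Step: maze.sense[dir='east']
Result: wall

Step: maze.sense[dir='south']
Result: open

Step: stack.push[x='south']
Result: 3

Step: maze.move[dir='south']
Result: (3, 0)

Step: maze.sense[dir='east']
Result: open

Step: stack.push[x='east']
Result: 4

Step: maze.move[dir='east']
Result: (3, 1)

Step: maze.sense[dir='east']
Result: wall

Step: maze.sense[dir='south']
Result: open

Step: stack.push[x='south']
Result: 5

Step: maze.move[dir='south']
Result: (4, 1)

Step: maze.sense[dir='east']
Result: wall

Step: maze.sense[dir='west']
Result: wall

Step: maze.sense[dir='south']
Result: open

Step: stack.push[x='south']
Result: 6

Step: maze.move[dir='south']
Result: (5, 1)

Step: maze.sense[dir='east']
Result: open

Step: stack.push[x='east']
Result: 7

Step: maze.move[dir='east']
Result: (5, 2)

Step: maze.sense[dir='east']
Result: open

Step: stack.push[x='east']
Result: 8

Step: maze.move[dir='east']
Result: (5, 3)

Step: maze.sense[dir='east']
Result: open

Step: stack.push[x='east']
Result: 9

Step: maze.move[dir='east']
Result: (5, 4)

Step: maze.sense[dir='east']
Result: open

Step: stack.push[x='east']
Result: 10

Step: maze.move[dir='east']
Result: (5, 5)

Step: maze.sense[dir='east']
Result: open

Step: stack.push[x='east']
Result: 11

Step: maze.move[dir='east']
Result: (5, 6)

Step: maze.sense[dir='east']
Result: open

Step: stack.push[x='east']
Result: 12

Step: maze.move[dir='east']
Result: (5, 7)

Step: maze.sense[dir='north']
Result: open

Step: stack.push[x='north']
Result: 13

Step: maze.move[dir='north']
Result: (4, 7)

Step: maze.sense[dir='north']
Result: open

Step: stack.push[x='north']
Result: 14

Step: maze.move[dir='north']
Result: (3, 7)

Step: maze.sense[dir='north']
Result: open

Step: stack.push[x='north']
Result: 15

Step: maze.move[dir='north']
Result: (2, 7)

Step: maze.sense[dir='north']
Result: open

Step: stack.push[x='north']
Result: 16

Step: maze.move[dir='north']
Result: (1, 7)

Step: maze.sense[dir='north']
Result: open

Step: stack.push[x='north']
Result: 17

Step: maze.move[dir='north']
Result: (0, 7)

Step: maze.sense[dir='west']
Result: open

Step: stack.push[x='west']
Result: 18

Step: maze.move[dir='west']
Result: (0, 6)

Step: maze.sense[dir='west']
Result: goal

Step: maze.move[dir='west']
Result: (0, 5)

Answer: (0, 5)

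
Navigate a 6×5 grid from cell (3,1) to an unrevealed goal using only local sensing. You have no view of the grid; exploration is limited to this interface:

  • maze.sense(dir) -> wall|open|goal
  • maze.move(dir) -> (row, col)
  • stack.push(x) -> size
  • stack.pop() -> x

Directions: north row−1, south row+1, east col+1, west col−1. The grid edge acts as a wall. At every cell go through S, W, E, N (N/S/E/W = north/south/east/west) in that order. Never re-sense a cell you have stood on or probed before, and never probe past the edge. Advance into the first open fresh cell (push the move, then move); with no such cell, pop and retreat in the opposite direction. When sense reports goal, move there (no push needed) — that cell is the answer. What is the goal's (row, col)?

>> maze.sense(dir: south)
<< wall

>> maze.sense(dir: west)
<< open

>> stack.push(x: west)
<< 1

>> maze.move(dir: west)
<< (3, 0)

>> maze.sense(dir: south)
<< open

>> stack.push(x: south)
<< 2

>> maze.move(dir: south)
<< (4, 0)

>> maze.sense(dir: south)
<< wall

>> stack.pop()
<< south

>> maze.move(dir: north)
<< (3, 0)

>> maze.sense(dir: north)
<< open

>> stack.push(x: north)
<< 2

>> maze.move(dir: north)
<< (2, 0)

>> maze.sense(dir: east)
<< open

>> stack.push(x: east)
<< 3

>> maze.move(dir: east)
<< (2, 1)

>> maze.sense(dir: east)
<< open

>> stack.push(x: east)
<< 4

>> maze.move(dir: east)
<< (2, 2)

>> maze.sense(dir: south)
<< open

>> stack.push(x: south)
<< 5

>> maze.move(dir: south)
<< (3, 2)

>> maze.sense(dir: south)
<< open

>> stack.push(x: south)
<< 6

>> maze.move(dir: south)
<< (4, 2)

>> maze.sense(dir: south)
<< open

>> stack.push(x: south)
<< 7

>> maze.move(dir: south)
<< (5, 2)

>> maze.sense(dir: west)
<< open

>> stack.push(x: west)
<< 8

>> maze.move(dir: west)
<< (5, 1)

>> stack.pop()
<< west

>> maze.move(dir: east)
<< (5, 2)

>> maze.sense(dir: east)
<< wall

>> stack.pop()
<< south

>> maze.move(dir: north)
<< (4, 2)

>> maze.sense(dir: east)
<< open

>> stack.push(x: east)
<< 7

>> maze.move(dir: east)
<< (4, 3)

>> maze.sense(dir: east)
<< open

>> stack.push(x: east)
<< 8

>> maze.move(dir: east)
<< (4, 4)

>> maze.sense(dir: south)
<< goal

>> maze.move(dir: south)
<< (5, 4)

Answer: (5, 4)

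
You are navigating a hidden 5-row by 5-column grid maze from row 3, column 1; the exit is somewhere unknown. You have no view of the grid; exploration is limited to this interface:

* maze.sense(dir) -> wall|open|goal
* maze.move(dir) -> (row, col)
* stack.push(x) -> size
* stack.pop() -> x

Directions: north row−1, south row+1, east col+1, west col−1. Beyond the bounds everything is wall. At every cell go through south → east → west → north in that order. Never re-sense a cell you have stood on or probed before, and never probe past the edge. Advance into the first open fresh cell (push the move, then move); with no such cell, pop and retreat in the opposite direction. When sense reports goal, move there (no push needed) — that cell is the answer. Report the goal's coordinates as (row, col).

Then maze.sense passing south, which returns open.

I invoke stack.push passing south, : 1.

I try maze.move passing south, and observe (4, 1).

I use maze.sense passing east, and observe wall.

Using maze.sense passing west, yielding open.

Invoking stack.push passing west, — result: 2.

I call maze.move passing west, → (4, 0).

Then maze.sense passing north, and get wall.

Now I run stack.pop(), — result: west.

I try maze.move passing east, : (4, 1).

Next I call stack.pop(), and see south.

I call maze.move passing north, and get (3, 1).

Now I run maze.sense passing east, → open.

Next I call stack.push passing east, → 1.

I invoke maze.move passing east, and observe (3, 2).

I call maze.sense passing east, → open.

Then stack.push passing east, and get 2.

Now I run maze.move passing east, and see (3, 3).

Using maze.sense passing south, — result: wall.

Invoking maze.sense passing east, and observe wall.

I try maze.sense passing north, and get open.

I run stack.push passing north, — result: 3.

Next I call maze.move passing north, and see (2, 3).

I use maze.sense passing east, yielding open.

Invoking stack.push passing east, — result: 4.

I invoke maze.move passing east, which returns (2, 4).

I use maze.sense passing north, : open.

I call stack.push passing north, → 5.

Invoking maze.move passing north, and see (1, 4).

I run maze.sense passing west, — result: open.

I try stack.push passing west, and observe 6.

I use maze.move passing west, which returns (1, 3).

Now I run maze.sense passing west, and observe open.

I use stack.push passing west, : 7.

Calling maze.move passing west, — result: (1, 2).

I invoke maze.sense passing south, → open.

Using stack.push passing south, → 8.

I run maze.move passing south, giving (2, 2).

I try maze.sense passing west, → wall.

Next I call stack.pop(), — result: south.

Invoking maze.move passing north, giving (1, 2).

Invoking maze.sense passing west, → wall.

I invoke maze.sense passing north, yielding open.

I use stack.push passing north, yielding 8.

Calling maze.move passing north, yielding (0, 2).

Using maze.sense passing east, and get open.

I use stack.push passing east, yielding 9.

I run maze.move passing east, — result: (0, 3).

Using maze.sense passing east, and observe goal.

Then maze.move passing east, and see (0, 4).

Answer: (0, 4)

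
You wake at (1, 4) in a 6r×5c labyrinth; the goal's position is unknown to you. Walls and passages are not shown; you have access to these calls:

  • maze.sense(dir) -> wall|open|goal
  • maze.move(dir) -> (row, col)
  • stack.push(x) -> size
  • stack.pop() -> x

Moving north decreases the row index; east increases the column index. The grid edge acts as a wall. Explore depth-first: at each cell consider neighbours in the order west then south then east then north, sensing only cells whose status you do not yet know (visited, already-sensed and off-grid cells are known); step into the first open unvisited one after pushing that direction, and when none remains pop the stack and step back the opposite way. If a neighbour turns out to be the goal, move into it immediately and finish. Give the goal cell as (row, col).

CALL sense[west]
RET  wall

CALL sense[south]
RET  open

CALL push[south]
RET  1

CALL move[south]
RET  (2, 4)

CALL sense[west]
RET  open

CALL push[west]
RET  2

CALL move[west]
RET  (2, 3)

CALL sense[west]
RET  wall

CALL sense[south]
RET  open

CALL push[south]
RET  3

CALL move[south]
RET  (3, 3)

CALL sense[west]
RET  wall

CALL sense[south]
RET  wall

CALL sense[east]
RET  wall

CALL pop[]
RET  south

CALL move[north]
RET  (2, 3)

CALL pop[]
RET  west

CALL move[east]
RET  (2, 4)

CALL pop[]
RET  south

CALL move[north]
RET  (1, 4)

CALL sense[north]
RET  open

CALL push[north]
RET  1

CALL move[north]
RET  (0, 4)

CALL sense[west]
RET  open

CALL push[west]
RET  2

CALL move[west]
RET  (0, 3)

CALL sense[west]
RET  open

CALL push[west]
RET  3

CALL move[west]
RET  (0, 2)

CALL sense[west]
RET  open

CALL push[west]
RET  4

CALL move[west]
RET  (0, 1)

CALL sense[west]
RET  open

CALL push[west]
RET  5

CALL move[west]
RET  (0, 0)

CALL sense[south]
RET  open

CALL push[south]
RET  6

CALL move[south]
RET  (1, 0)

CALL sense[south]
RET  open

CALL push[south]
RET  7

CALL move[south]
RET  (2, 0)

CALL sense[south]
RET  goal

CALL move[south]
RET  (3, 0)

Answer: (3, 0)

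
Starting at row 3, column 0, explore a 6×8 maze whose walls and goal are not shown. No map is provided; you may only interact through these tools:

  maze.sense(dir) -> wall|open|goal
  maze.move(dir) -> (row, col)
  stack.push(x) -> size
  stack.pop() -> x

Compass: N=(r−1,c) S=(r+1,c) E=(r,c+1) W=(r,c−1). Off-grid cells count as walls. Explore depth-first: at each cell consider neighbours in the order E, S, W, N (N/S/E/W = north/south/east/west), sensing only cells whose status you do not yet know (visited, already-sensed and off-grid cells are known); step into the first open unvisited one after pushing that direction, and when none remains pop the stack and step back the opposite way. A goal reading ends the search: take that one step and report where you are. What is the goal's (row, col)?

Action: sense[east]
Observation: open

Action: push[east]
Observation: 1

Action: move[east]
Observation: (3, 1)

Action: sense[east]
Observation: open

Action: push[east]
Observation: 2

Action: move[east]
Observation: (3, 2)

Action: sense[east]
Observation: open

Action: push[east]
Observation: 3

Action: move[east]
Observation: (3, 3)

Action: sense[east]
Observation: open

Action: push[east]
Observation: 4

Action: move[east]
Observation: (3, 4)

Action: sense[east]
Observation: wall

Action: sense[south]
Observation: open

Action: push[south]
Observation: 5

Action: move[south]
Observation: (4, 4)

Action: sense[east]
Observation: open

Action: push[east]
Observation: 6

Action: move[east]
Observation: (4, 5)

Action: sense[east]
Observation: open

Action: push[east]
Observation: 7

Action: move[east]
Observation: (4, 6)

Action: sense[east]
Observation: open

Action: push[east]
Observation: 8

Action: move[east]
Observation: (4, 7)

Action: sense[south]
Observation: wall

Action: sense[north]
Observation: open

Action: push[north]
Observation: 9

Action: move[north]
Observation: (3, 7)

Action: sense[west]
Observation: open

Action: push[west]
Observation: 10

Action: move[west]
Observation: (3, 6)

Action: sense[north]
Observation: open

Action: push[north]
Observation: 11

Action: move[north]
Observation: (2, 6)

Action: sense[east]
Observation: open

Action: push[east]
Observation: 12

Action: move[east]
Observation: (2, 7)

Action: sense[north]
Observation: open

Action: push[north]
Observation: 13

Action: move[north]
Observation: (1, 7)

Action: sense[west]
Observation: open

Action: push[west]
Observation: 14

Action: move[west]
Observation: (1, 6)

Action: sense[west]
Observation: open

Action: push[west]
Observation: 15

Action: move[west]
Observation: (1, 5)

Action: sense[south]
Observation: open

Action: push[south]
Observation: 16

Action: move[south]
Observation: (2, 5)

Action: sense[west]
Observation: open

Action: push[west]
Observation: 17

Action: move[west]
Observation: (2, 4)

Action: sense[west]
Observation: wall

Action: sense[north]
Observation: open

Action: push[north]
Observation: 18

Action: move[north]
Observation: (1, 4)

Action: sense[west]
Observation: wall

Action: sense[north]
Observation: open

Action: push[north]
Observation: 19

Action: move[north]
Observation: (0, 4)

Action: sense[east]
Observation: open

Action: push[east]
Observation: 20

Action: move[east]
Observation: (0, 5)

Action: sense[east]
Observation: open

Action: push[east]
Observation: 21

Action: move[east]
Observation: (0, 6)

Action: sense[east]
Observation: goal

Action: move[east]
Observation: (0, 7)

Answer: (0, 7)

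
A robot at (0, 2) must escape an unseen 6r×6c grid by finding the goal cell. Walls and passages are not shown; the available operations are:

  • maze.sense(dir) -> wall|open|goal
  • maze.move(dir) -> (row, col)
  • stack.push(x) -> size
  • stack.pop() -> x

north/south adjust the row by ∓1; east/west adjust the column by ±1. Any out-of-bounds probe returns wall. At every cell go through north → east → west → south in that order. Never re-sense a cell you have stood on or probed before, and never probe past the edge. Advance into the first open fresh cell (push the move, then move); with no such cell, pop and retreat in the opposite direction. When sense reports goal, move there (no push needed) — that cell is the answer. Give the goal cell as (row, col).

I invoke sense passing dir='east', — result: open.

I try push passing x='east', and see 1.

I call move passing dir='east', which returns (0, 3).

I try sense passing dir='east', : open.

I use push passing x='east', → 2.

Using move passing dir='east', and observe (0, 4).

Then sense passing dir='east', and get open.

Now I run push passing x='east', and see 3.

Using move passing dir='east', → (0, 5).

Then sense passing dir='south', : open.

Next I call push passing x='south', → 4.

Using move passing dir='south', giving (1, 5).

Invoking sense passing dir='west', yielding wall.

I run sense passing dir='south', and get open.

I call push passing x='south', : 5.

Using move passing dir='south', : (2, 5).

I try sense passing dir='west', → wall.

Calling sense passing dir='south', : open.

Now I run push passing x='south', and get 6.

I try move passing dir='south', → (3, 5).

I run sense passing dir='west', and see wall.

I invoke sense passing dir='south', giving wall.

I run pop, — result: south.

I use move passing dir='north', yielding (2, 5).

I invoke pop(), : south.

I run move passing dir='north', : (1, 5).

Using pop, and observe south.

Invoking move passing dir='north', yielding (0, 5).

Next I call pop(), and see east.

Using move passing dir='west', and see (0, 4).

Using pop(), which returns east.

Next I call move passing dir='west', yielding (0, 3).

Next I call sense passing dir='south', and observe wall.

I run pop(), and get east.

Using move passing dir='west', giving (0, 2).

I invoke sense passing dir='west', yielding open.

I invoke push passing x='west', and get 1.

Now I run move passing dir='west', yielding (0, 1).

I use sense passing dir='west', giving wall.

I run sense passing dir='south', giving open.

I call push passing x='south', → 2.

I invoke move passing dir='south', and get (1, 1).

Calling sense passing dir='east', which returns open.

I call push passing x='east', giving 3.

Using move passing dir='east', and get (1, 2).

I try sense passing dir='south', : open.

I invoke push passing x='south', and get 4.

Calling move passing dir='south', and observe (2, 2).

I try sense passing dir='east', which returns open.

I call push passing x='east', giving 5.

I run move passing dir='east', and get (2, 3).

I call sense passing dir='south', : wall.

I run pop, giving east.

I run move passing dir='west', which returns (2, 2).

Now I run sense passing dir='west', — result: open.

Now I run push passing x='west', and get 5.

Invoking move passing dir='west', and see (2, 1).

Now I run sense passing dir='west', which returns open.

Then push passing x='west', which returns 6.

Then move passing dir='west', and see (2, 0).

Using sense passing dir='north', yielding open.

I call push passing x='north', and observe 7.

Invoking move passing dir='north', and get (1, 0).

Then pop, — result: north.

Now I run move passing dir='south', yielding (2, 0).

Next I call sense passing dir='south', — result: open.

Next I call push passing x='south', — result: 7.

Invoking move passing dir='south', : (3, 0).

I invoke sense passing dir='east', → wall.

Then sense passing dir='south', giving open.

Calling push passing x='south', → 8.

I try move passing dir='south', giving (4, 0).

Next I call sense passing dir='east', and get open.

Using push passing x='east', yielding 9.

Invoking move passing dir='east', : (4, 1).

I try sense passing dir='east', yielding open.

Using push passing x='east', and observe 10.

I run move passing dir='east', which returns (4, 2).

Using sense passing dir='north', : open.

Calling push passing x='north', and see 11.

Using move passing dir='north', and observe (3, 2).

Calling pop(), → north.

Using move passing dir='south', and observe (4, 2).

Next I call sense passing dir='east', and get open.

Invoking push passing x='east', and see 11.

Invoking move passing dir='east', → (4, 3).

Using sense passing dir='east', yielding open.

Invoking push passing x='east', giving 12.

Calling move passing dir='east', — result: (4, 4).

Using sense passing dir='south', : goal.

Next I call move passing dir='south', which returns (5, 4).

Answer: (5, 4)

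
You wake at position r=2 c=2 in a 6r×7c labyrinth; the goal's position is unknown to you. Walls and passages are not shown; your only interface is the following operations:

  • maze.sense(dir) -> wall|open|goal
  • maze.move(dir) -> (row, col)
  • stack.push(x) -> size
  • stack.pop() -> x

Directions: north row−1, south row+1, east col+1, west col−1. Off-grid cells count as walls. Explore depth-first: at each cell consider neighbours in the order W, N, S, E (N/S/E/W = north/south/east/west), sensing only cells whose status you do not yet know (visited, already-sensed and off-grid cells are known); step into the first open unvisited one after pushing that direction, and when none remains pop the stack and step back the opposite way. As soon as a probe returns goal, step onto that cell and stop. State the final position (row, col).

! 1. maze.sense(west) : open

! 2. stack.push(west) : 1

! 3. maze.move(west) : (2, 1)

! 4. maze.sense(west) : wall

! 5. maze.sense(north) : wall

! 6. maze.sense(south) : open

! 7. stack.push(south) : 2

! 8. maze.move(south) : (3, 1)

! 9. maze.sense(west) : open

! 10. stack.push(west) : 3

! 11. maze.move(west) : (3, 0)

! 12. maze.sense(south) : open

! 13. stack.push(south) : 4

! 14. maze.move(south) : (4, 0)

! 15. maze.sense(south) : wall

! 16. maze.sense(east) : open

! 17. stack.push(east) : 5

! 18. maze.move(east) : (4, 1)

! 19. maze.sense(south) : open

! 20. stack.push(south) : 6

! 21. maze.move(south) : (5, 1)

! 22. maze.sense(east) : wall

! 23. stack.pop() : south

! 24. maze.move(north) : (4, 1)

! 25. maze.sense(east) : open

! 26. stack.push(east) : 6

! 27. maze.move(east) : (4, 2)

! 28. maze.sense(north) : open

! 29. stack.push(north) : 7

! 30. maze.move(north) : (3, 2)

! 31. maze.sense(east) : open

! 32. stack.push(east) : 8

! 33. maze.move(east) : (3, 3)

! 34. maze.sense(north) : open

! 35. stack.push(north) : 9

! 36. maze.move(north) : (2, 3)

! 37. maze.sense(north) : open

! 38. stack.push(north) : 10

! 39. maze.move(north) : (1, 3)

! 40. maze.sense(west) : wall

! 41. maze.sense(north) : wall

! 42. maze.sense(east) : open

! 43. stack.push(east) : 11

! 44. maze.move(east) : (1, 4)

! 45. maze.sense(north) : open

! 46. stack.push(north) : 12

! 47. maze.move(north) : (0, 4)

! 48. maze.sense(east) : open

! 49. stack.push(east) : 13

! 50. maze.move(east) : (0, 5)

! 51. maze.sense(south) : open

! 52. stack.push(south) : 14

! 53. maze.move(south) : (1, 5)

! 54. maze.sense(south) : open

! 55. stack.push(south) : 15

! 56. maze.move(south) : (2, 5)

! 57. maze.sense(west) : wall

! 58. maze.sense(south) : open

! 59. stack.push(south) : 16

! 60. maze.move(south) : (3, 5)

! 61. maze.sense(west) : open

! 62. stack.push(west) : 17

! 63. maze.move(west) : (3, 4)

! 64. maze.sense(south) : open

! 65. stack.push(south) : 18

! 66. maze.move(south) : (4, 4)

! 67. maze.sense(west) : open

! 68. stack.push(west) : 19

! 69. maze.move(west) : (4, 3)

! 70. maze.sense(south) : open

! 71. stack.push(south) : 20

! 72. maze.move(south) : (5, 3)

! 73. maze.sense(east) : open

! 74. stack.push(east) : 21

! 75. maze.move(east) : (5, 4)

! 76. maze.sense(east) : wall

! 77. stack.pop() : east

! 78. maze.move(west) : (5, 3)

! 79. stack.pop() : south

! 80. maze.move(north) : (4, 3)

! 81. stack.pop() : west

! 82. maze.move(east) : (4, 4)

! 83. maze.sense(east) : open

! 84. stack.push(east) : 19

! 85. maze.move(east) : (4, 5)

! 86. maze.sense(east) : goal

! 87. maze.move(east) : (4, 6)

Answer: (4, 6)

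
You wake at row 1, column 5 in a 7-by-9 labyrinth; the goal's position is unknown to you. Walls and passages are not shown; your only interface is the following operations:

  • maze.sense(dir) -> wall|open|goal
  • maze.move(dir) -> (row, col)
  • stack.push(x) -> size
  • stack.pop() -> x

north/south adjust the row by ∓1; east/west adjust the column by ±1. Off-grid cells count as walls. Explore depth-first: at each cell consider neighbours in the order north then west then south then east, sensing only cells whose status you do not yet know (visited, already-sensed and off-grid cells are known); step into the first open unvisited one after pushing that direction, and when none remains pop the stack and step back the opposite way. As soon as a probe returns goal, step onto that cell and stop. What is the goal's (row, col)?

·→ maze.sense(dir: north)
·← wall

·→ maze.sense(dir: west)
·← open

·→ stack.push(x: west)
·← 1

·→ maze.move(dir: west)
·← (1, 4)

·→ maze.sense(dir: north)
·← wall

·→ maze.sense(dir: west)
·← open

·→ stack.push(x: west)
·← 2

·→ maze.move(dir: west)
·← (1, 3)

·→ maze.sense(dir: north)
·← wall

·→ maze.sense(dir: west)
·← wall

·→ maze.sense(dir: south)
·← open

·→ stack.push(x: south)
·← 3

·→ maze.move(dir: south)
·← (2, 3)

·→ maze.sense(dir: west)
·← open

·→ stack.push(x: west)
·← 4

·→ maze.move(dir: west)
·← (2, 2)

·→ maze.sense(dir: west)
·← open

·→ stack.push(x: west)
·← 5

·→ maze.move(dir: west)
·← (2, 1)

·→ maze.sense(dir: north)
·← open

·→ stack.push(x: north)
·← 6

·→ maze.move(dir: north)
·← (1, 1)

·→ maze.sense(dir: north)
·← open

·→ stack.push(x: north)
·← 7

·→ maze.move(dir: north)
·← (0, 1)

·→ maze.sense(dir: west)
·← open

·→ stack.push(x: west)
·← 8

·→ maze.move(dir: west)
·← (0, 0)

·→ maze.sense(dir: south)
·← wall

·→ stack.pop()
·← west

·→ maze.move(dir: east)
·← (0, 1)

·→ maze.sense(dir: east)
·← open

·→ stack.push(x: east)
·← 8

·→ maze.move(dir: east)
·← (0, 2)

·→ stack.pop()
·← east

·→ maze.move(dir: west)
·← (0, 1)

·→ stack.pop()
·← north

·→ maze.move(dir: south)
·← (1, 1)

·→ stack.pop()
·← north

·→ maze.move(dir: south)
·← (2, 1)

·→ maze.sense(dir: west)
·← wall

·→ maze.sense(dir: south)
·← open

·→ stack.push(x: south)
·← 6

·→ maze.move(dir: south)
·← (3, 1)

·→ maze.sense(dir: west)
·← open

·→ stack.push(x: west)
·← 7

·→ maze.move(dir: west)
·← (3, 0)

·→ maze.sense(dir: south)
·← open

·→ stack.push(x: south)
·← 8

·→ maze.move(dir: south)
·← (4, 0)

·→ maze.sense(dir: south)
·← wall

·→ maze.sense(dir: east)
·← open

·→ stack.push(x: east)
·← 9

·→ maze.move(dir: east)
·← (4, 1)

·→ maze.sense(dir: south)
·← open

·→ stack.push(x: south)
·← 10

·→ maze.move(dir: south)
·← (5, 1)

·→ maze.sense(dir: south)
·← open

·→ stack.push(x: south)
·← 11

·→ maze.move(dir: south)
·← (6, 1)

·→ maze.sense(dir: west)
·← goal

·→ maze.move(dir: west)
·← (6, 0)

Answer: (6, 0)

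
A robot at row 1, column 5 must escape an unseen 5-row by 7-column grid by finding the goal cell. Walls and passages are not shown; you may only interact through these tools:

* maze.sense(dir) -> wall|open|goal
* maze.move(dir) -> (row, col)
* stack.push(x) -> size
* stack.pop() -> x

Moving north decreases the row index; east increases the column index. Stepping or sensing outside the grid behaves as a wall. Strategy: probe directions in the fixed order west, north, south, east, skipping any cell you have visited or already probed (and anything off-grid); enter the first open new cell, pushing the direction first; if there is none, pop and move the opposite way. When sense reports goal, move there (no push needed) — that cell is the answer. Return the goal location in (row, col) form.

>>> maze.sense west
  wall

>>> maze.sense north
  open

>>> stack.push north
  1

>>> maze.move north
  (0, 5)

>>> maze.sense west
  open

>>> stack.push west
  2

>>> maze.move west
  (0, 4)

>>> maze.sense west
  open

>>> stack.push west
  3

>>> maze.move west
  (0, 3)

>>> maze.sense west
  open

>>> stack.push west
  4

>>> maze.move west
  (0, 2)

>>> maze.sense west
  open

>>> stack.push west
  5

>>> maze.move west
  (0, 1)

>>> maze.sense west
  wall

>>> maze.sense south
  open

>>> stack.push south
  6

>>> maze.move south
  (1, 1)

>>> maze.sense west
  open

>>> stack.push west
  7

>>> maze.move west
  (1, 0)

>>> maze.sense south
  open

>>> stack.push south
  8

>>> maze.move south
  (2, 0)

>>> maze.sense south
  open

>>> stack.push south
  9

>>> maze.move south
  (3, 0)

>>> maze.sense south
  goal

>>> maze.move south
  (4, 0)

Answer: (4, 0)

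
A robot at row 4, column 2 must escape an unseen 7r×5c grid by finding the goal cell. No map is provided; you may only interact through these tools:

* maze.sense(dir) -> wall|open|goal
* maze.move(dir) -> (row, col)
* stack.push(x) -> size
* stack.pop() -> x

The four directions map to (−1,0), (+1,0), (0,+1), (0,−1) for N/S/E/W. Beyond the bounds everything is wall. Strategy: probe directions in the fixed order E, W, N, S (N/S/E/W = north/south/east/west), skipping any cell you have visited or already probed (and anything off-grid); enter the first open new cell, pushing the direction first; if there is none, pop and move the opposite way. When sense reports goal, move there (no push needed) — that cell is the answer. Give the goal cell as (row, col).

Next I call maze.sense on dir→east, and see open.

I invoke stack.push on x→east, and see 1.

Invoking maze.move on dir→east, and see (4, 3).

Calling maze.sense on dir→east, → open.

I run stack.push on x→east, : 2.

Then maze.move on dir→east, giving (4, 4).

Now I run maze.sense on dir→north, and observe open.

I run stack.push on x→north, and get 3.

Invoking maze.move on dir→north, → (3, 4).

Next I call maze.sense on dir→west, giving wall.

Next I call maze.sense on dir→north, and see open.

Using stack.push on x→north, and observe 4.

Invoking maze.move on dir→north, which returns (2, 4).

Now I run maze.sense on dir→west, yielding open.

I run stack.push on x→west, — result: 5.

I invoke maze.move on dir→west, and see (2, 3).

Now I run maze.sense on dir→west, yielding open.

Now I run stack.push on x→west, which returns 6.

I call maze.move on dir→west, which returns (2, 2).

I use maze.sense on dir→west, → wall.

I try maze.sense on dir→north, : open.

I try stack.push on x→north, and get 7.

Using maze.move on dir→north, → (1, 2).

Now I run maze.sense on dir→east, and observe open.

I invoke stack.push on x→east, and see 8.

Then maze.move on dir→east, : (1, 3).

Invoking maze.sense on dir→east, — result: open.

Using stack.push on x→east, and see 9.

I run maze.move on dir→east, — result: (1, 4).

Next I call maze.sense on dir→north, and observe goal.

I invoke maze.move on dir→north, and see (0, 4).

Answer: (0, 4)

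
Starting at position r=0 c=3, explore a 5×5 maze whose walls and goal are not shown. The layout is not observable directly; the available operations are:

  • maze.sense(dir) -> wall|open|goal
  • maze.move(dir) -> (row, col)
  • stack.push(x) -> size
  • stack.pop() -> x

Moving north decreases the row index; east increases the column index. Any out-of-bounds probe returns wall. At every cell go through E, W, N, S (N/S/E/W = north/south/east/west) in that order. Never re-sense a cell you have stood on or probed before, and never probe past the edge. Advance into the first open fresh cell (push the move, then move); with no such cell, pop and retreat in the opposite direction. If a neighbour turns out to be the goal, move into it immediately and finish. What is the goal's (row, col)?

% maze.sense dir=east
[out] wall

% maze.sense dir=west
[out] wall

% maze.sense dir=south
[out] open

% stack.push x=south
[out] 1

% maze.move dir=south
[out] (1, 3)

% maze.sense dir=east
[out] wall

% maze.sense dir=west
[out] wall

% maze.sense dir=south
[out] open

% stack.push x=south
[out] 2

% maze.move dir=south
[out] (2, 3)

% maze.sense dir=east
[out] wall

% maze.sense dir=west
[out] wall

% maze.sense dir=south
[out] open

% stack.push x=south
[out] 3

% maze.move dir=south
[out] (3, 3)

% maze.sense dir=east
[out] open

% stack.push x=east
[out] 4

% maze.move dir=east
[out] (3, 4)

% maze.sense dir=south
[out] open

% stack.push x=south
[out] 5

% maze.move dir=south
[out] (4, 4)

% maze.sense dir=west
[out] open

% stack.push x=west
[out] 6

% maze.move dir=west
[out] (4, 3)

% maze.sense dir=west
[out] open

% stack.push x=west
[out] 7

% maze.move dir=west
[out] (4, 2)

% maze.sense dir=west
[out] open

% stack.push x=west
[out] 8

% maze.move dir=west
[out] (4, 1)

% maze.sense dir=west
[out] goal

% maze.move dir=west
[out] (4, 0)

Answer: (4, 0)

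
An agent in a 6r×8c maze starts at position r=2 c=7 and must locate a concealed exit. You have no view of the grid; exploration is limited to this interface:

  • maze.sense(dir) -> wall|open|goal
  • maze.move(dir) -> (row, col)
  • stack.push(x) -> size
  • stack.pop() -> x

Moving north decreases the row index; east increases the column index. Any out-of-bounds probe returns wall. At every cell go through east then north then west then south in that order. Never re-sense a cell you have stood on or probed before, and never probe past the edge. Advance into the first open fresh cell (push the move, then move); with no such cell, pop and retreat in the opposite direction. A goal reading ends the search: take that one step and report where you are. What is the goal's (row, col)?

Then maze.sense with dir='north', giving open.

I use stack.push with x='north', yielding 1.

I run maze.move with dir='north', → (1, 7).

Now I run maze.sense with dir='north', — result: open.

I run stack.push with x='north', and get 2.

I try maze.move with dir='north', and observe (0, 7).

Next I call maze.sense with dir='west', giving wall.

Invoking stack.pop(), and get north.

I invoke maze.move with dir='south', giving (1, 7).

Now I run maze.sense with dir='west', and observe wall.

Next I call stack.pop, yielding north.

I use maze.move with dir='south', which returns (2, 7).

I invoke maze.sense with dir='west', which returns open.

I call stack.push with x='west', giving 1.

I invoke maze.move with dir='west', which returns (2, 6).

Invoking maze.sense with dir='west', : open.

Then stack.push with x='west', → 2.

Now I run maze.move with dir='west', which returns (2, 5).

Next I call maze.sense with dir='north', and see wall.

Using maze.sense with dir='west', giving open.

Then stack.push with x='west', and get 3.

I run maze.move with dir='west', : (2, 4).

Next I call maze.sense with dir='north', and observe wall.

Next I call maze.sense with dir='west', — result: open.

I try stack.push with x='west', : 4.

Then maze.move with dir='west', — result: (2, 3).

Using maze.sense with dir='north', — result: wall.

I call maze.sense with dir='west', and observe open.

Calling stack.push with x='west', yielding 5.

I run maze.move with dir='west', and see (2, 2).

Now I run maze.sense with dir='north', which returns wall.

I invoke maze.sense with dir='west', and observe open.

I call stack.push with x='west', → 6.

I try maze.move with dir='west', which returns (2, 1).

I call maze.sense with dir='north', and observe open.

Using stack.push with x='north', — result: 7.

I try maze.move with dir='north', : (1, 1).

I run maze.sense with dir='north', → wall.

Using maze.sense with dir='west', which returns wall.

Then stack.pop, and observe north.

Then maze.move with dir='south', and see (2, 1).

Using maze.sense with dir='west', and see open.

I call stack.push with x='west', and see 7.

Then maze.move with dir='west', and get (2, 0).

I try maze.sense with dir='south', — result: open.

Using stack.push with x='south', and observe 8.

Using maze.move with dir='south', and get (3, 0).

I run maze.sense with dir='east', : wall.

I try maze.sense with dir='south', and see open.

Invoking stack.push with x='south', : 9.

I use maze.move with dir='south', → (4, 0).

Invoking maze.sense with dir='east', which returns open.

Now I run stack.push with x='east', — result: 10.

I run maze.move with dir='east', — result: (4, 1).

I use maze.sense with dir='east', : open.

I use stack.push with x='east', and observe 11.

Now I run maze.move with dir='east', and see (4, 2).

Invoking maze.sense with dir='east', and observe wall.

I use maze.sense with dir='north', yielding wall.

Invoking maze.sense with dir='south', yielding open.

Calling stack.push with x='south', giving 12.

Then maze.move with dir='south', yielding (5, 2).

Now I run maze.sense with dir='east', and get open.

I use stack.push with x='east', → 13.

I try maze.move with dir='east', → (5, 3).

Calling maze.sense with dir='east', yielding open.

I call stack.push with x='east', → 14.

Next I call maze.move with dir='east', and observe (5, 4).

I try maze.sense with dir='east', — result: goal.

I try maze.move with dir='east', — result: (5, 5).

Answer: (5, 5)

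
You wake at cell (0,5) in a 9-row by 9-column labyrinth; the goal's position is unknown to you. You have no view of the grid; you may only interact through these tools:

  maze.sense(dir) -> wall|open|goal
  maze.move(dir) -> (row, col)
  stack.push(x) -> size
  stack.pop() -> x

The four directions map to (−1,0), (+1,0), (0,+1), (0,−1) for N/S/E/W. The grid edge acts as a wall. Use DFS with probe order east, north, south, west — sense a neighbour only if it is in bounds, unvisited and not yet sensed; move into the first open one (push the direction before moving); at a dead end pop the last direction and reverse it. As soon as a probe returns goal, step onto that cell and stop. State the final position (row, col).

→ maze.sense(dir=east)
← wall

→ maze.sense(dir=south)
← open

→ stack.push(x=south)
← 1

→ maze.move(dir=south)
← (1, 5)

→ maze.sense(dir=east)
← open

→ stack.push(x=east)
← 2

→ maze.move(dir=east)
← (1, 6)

→ maze.sense(dir=east)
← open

→ stack.push(x=east)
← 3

→ maze.move(dir=east)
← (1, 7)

→ maze.sense(dir=east)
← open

→ stack.push(x=east)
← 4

→ maze.move(dir=east)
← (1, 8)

→ maze.sense(dir=north)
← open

→ stack.push(x=north)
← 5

→ maze.move(dir=north)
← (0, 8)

→ maze.sense(dir=west)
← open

→ stack.push(x=west)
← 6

→ maze.move(dir=west)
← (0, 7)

→ stack.pop()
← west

→ maze.move(dir=east)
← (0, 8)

→ stack.pop()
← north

→ maze.move(dir=south)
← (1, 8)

→ maze.sense(dir=south)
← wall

→ stack.pop()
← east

→ maze.move(dir=west)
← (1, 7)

→ maze.sense(dir=south)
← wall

→ stack.pop()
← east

→ maze.move(dir=west)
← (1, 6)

→ maze.sense(dir=south)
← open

→ stack.push(x=south)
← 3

→ maze.move(dir=south)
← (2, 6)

→ maze.sense(dir=south)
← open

→ stack.push(x=south)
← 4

→ maze.move(dir=south)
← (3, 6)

→ maze.sense(dir=east)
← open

→ stack.push(x=east)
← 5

→ maze.move(dir=east)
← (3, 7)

→ maze.sense(dir=east)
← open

→ stack.push(x=east)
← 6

→ maze.move(dir=east)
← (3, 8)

→ maze.sense(dir=south)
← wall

→ stack.pop()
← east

→ maze.move(dir=west)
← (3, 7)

→ maze.sense(dir=south)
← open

→ stack.push(x=south)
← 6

→ maze.move(dir=south)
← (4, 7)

→ maze.sense(dir=south)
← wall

→ maze.sense(dir=west)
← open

→ stack.push(x=west)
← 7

→ maze.move(dir=west)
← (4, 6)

→ maze.sense(dir=south)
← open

→ stack.push(x=south)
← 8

→ maze.move(dir=south)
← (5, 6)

→ maze.sense(dir=south)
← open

→ stack.push(x=south)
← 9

→ maze.move(dir=south)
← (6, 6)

→ maze.sense(dir=east)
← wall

→ maze.sense(dir=south)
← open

→ stack.push(x=south)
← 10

→ maze.move(dir=south)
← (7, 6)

→ maze.sense(dir=east)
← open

→ stack.push(x=east)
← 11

→ maze.move(dir=east)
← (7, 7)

→ maze.sense(dir=east)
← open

→ stack.push(x=east)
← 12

→ maze.move(dir=east)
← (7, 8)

→ maze.sense(dir=north)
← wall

→ maze.sense(dir=south)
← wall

→ stack.pop()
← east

→ maze.move(dir=west)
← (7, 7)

→ maze.sense(dir=south)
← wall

→ stack.pop()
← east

→ maze.move(dir=west)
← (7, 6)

→ maze.sense(dir=south)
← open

→ stack.push(x=south)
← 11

→ maze.move(dir=south)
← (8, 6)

→ maze.sense(dir=west)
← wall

→ stack.pop()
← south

→ maze.move(dir=north)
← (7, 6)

→ maze.sense(dir=west)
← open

→ stack.push(x=west)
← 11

→ maze.move(dir=west)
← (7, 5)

→ maze.sense(dir=north)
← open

→ stack.push(x=north)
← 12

→ maze.move(dir=north)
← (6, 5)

→ maze.sense(dir=north)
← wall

→ maze.sense(dir=west)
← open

→ stack.push(x=west)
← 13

→ maze.move(dir=west)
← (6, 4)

→ maze.sense(dir=north)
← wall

→ maze.sense(dir=south)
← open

→ stack.push(x=south)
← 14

→ maze.move(dir=south)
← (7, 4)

→ maze.sense(dir=south)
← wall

→ maze.sense(dir=west)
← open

→ stack.push(x=west)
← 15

→ maze.move(dir=west)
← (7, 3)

→ maze.sense(dir=north)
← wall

→ maze.sense(dir=south)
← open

→ stack.push(x=south)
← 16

→ maze.move(dir=south)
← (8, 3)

→ maze.sense(dir=west)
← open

→ stack.push(x=west)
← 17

→ maze.move(dir=west)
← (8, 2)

→ maze.sense(dir=north)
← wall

→ maze.sense(dir=west)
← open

→ stack.push(x=west)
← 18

→ maze.move(dir=west)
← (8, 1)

→ maze.sense(dir=north)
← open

→ stack.push(x=north)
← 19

→ maze.move(dir=north)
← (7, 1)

→ maze.sense(dir=north)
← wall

→ maze.sense(dir=west)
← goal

→ maze.move(dir=west)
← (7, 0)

Answer: (7, 0)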